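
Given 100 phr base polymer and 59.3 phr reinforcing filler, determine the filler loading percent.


Filler % = filler / (rubber + filler) * 100
= 59.3 / (100 + 59.3) * 100
= 59.3 / 159.3 * 100
= 37.23%

37.23%


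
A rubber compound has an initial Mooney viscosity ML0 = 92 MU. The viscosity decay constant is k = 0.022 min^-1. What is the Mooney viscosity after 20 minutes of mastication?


ML = ML0 * exp(-k * t)
ML = 92 * exp(-0.022 * 20)
ML = 92 * 0.6440
ML = 59.25 MU

59.25 MU


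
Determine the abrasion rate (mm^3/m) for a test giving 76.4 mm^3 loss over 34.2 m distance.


Rate = volume_loss / distance
= 76.4 / 34.2
= 2.234 mm^3/m

2.234 mm^3/m


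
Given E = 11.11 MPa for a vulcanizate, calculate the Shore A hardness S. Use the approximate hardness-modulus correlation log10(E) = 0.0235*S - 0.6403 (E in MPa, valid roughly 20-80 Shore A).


log10(E) = 0.0235*S - 0.6403  =>  S = (log10(E) + 0.6403) / 0.0235
log10(11.11) = 1.045714
S = (1.045714 + 0.6403) / 0.0235 = 1.686014 / 0.0235
S = 71.7

Shore A = 71.7


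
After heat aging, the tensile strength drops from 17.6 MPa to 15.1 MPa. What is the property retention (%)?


Retention = aged / original * 100
= 15.1 / 17.6 * 100
= 85.8%

85.8%


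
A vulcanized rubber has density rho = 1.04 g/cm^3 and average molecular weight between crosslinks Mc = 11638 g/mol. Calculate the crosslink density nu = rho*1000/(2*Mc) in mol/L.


nu = rho * 1000 / (2 * Mc)
nu = 1.04 * 1000 / (2 * 11638)
nu = 1040.0 / 23276
nu = 0.0447 mol/L

0.0447 mol/L


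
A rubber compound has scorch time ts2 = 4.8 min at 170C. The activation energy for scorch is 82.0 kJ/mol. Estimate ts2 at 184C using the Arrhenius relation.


Convert temperatures: T1 = 170 + 273.15 = 443.15 K, T2 = 184 + 273.15 = 457.15 K
ts2_new = 4.8 * exp(82000 / 8.314 * (1/457.15 - 1/443.15))
1/T2 - 1/T1 = -6.9106e-05
ts2_new = 2.43 min

2.43 min


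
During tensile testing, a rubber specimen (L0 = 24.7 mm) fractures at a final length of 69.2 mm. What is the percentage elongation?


Elongation = (Lf - L0) / L0 * 100
= (69.2 - 24.7) / 24.7 * 100
= 44.5 / 24.7 * 100
= 180.2%

180.2%


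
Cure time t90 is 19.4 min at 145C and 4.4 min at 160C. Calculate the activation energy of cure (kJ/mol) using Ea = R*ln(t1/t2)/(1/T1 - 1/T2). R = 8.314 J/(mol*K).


T1 = 418.15 K, T2 = 433.15 K
1/T1 - 1/T2 = 8.2817e-05
ln(t1/t2) = ln(19.4/4.4) = 1.4837
Ea = 8.314 * 1.4837 / 8.2817e-05 = 148945.0466 J/mol
Ea = 148.95 kJ/mol

148.95 kJ/mol


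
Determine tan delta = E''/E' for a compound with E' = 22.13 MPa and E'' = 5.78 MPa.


tan delta = E'' / E'
= 5.78 / 22.13
= 0.2612

tan delta = 0.2612


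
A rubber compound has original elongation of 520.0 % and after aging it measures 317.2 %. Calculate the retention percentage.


Retention = aged / original * 100
= 317.2 / 520.0 * 100
= 61.0%

61.0%


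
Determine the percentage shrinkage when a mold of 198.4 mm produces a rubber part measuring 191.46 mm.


Shrinkage = (mold - part) / mold * 100
= (198.4 - 191.46) / 198.4 * 100
= 6.94 / 198.4 * 100
= 3.5%

3.5%


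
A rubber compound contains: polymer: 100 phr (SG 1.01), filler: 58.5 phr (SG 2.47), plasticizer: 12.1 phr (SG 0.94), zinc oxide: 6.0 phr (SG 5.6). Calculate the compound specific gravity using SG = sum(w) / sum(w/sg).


Sum of weights = 176.6
Volume contributions:
  polymer: 100/1.01 = 99.0099
  filler: 58.5/2.47 = 23.6842
  plasticizer: 12.1/0.94 = 12.8723
  zinc oxide: 6.0/5.6 = 1.0714
Sum of volumes = 136.6379
SG = 176.6 / 136.6379 = 1.292

SG = 1.292


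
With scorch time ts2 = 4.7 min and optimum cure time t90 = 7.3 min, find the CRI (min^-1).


CRI = 100 / (t90 - ts2)
= 100 / (7.3 - 4.7)
= 100 / 2.6
= 38.46 min^-1

38.46 min^-1


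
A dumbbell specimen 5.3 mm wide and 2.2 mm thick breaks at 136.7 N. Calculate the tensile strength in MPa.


Area = width * thickness = 5.3 * 2.2 = 11.66 mm^2
TS = force / area = 136.7 / 11.66 = 11.72 MPa

11.72 MPa


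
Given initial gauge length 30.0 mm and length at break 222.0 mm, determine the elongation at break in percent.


Elongation = (Lf - L0) / L0 * 100
= (222.0 - 30.0) / 30.0 * 100
= 192.0 / 30.0 * 100
= 640.0%

640.0%


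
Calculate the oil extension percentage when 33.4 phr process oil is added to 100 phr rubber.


Oil % = oil / (100 + oil) * 100
= 33.4 / (100 + 33.4) * 100
= 33.4 / 133.4 * 100
= 25.04%

25.04%


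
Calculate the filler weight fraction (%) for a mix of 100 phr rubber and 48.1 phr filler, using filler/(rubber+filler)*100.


Filler % = filler / (rubber + filler) * 100
= 48.1 / (100 + 48.1) * 100
= 48.1 / 148.1 * 100
= 32.48%

32.48%


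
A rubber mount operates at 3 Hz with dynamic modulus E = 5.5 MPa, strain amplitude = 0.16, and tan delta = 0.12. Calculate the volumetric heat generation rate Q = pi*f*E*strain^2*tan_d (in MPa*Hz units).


Q = pi * f * E * strain^2 * tan_d
= pi * 3 * 5.5 * 0.16^2 * 0.12
= pi * 3 * 5.5 * 0.0256 * 0.12
= 0.1592

Q = 0.1592


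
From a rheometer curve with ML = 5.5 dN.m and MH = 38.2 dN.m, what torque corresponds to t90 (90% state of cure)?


M90 = ML + 0.9 * (MH - ML)
M90 = 5.5 + 0.9 * (38.2 - 5.5)
M90 = 5.5 + 0.9 * 32.7
M90 = 34.93 dN.m

34.93 dN.m


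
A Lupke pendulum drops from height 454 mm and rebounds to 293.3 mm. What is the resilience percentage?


Resilience = h_rebound / h_drop * 100
= 293.3 / 454 * 100
= 64.6%

64.6%


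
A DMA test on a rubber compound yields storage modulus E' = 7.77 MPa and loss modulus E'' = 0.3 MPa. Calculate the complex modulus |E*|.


|E*| = sqrt(E'^2 + E''^2)
= sqrt(7.77^2 + 0.3^2)
= sqrt(60.3729 + 0.0900)
= 7.776 MPa

7.776 MPa


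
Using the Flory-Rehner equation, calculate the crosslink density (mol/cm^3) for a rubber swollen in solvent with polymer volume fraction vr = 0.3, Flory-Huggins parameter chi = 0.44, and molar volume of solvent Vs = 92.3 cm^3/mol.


ln(1 - vr) = ln(1 - 0.3) = -0.3567
Numerator = -((-0.3567) + 0.3 + 0.44 * 0.3^2) = 0.0171
Denominator = 92.3 * (0.3^(1/3) - 0.3/2) = 47.9437
nu = 0.0171 / 47.9437 = 3.5615e-04 mol/cm^3

3.5615e-04 mol/cm^3


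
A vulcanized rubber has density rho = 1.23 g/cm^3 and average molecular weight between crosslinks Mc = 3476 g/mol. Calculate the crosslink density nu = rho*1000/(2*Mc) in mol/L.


nu = rho * 1000 / (2 * Mc)
nu = 1.23 * 1000 / (2 * 3476)
nu = 1230.0 / 6952
nu = 0.1769 mol/L

0.1769 mol/L


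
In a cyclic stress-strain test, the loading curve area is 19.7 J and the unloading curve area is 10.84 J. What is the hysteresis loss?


Hysteresis loss = loading - unloading
= 19.7 - 10.84
= 8.86 J

8.86 J


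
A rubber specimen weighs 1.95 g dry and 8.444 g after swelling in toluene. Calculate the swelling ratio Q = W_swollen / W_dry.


Q = W_swollen / W_dry
Q = 8.444 / 1.95
Q = 4.33

Q = 4.33


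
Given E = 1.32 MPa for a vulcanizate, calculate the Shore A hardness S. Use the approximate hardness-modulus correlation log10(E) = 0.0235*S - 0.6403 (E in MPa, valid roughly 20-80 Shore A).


log10(E) = 0.0235*S - 0.6403  =>  S = (log10(E) + 0.6403) / 0.0235
log10(1.32) = 0.120574
S = (0.120574 + 0.6403) / 0.0235 = 0.760874 / 0.0235
S = 32.4

Shore A = 32.4


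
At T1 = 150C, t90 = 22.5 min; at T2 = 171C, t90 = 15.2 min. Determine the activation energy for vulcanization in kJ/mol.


T1 = 423.15 K, T2 = 444.15 K
1/T1 - 1/T2 = 1.1174e-04
ln(t1/t2) = ln(22.5/15.2) = 0.3922
Ea = 8.314 * 0.3922 / 1.1174e-04 = 29183.9680 J/mol
Ea = 29.18 kJ/mol

29.18 kJ/mol


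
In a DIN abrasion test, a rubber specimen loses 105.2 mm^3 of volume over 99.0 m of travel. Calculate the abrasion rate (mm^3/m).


Rate = volume_loss / distance
= 105.2 / 99.0
= 1.063 mm^3/m

1.063 mm^3/m


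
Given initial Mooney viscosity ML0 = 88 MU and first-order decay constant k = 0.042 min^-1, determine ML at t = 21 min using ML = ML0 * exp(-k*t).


ML = ML0 * exp(-k * t)
ML = 88 * exp(-0.042 * 21)
ML = 88 * 0.4140
ML = 36.43 MU

36.43 MU


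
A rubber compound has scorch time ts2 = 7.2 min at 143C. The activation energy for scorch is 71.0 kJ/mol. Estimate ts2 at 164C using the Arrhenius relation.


Convert temperatures: T1 = 143 + 273.15 = 416.15 K, T2 = 164 + 273.15 = 437.15 K
ts2_new = 7.2 * exp(71000 / 8.314 * (1/437.15 - 1/416.15))
1/T2 - 1/T1 = -1.1544e-04
ts2_new = 2.69 min

2.69 min


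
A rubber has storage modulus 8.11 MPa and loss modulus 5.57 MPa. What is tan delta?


tan delta = E'' / E'
= 5.57 / 8.11
= 0.6868

tan delta = 0.6868


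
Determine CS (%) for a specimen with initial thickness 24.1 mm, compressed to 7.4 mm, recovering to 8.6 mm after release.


CS = (t0 - recovered) / (t0 - ts) * 100
= (24.1 - 8.6) / (24.1 - 7.4) * 100
= 15.5 / 16.7 * 100
= 92.8%

92.8%


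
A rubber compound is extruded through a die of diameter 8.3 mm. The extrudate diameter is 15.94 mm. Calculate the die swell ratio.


Die swell ratio = D_extrudate / D_die
= 15.94 / 8.3
= 1.92

Die swell = 1.92


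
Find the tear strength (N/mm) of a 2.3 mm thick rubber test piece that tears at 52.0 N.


Tear strength = force / thickness
= 52.0 / 2.3
= 22.61 N/mm

22.61 N/mm


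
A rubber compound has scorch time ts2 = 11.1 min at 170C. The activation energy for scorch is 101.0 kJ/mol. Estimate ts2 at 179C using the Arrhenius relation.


Convert temperatures: T1 = 170 + 273.15 = 443.15 K, T2 = 179 + 273.15 = 452.15 K
ts2_new = 11.1 * exp(101000 / 8.314 * (1/452.15 - 1/443.15))
1/T2 - 1/T1 = -4.4917e-05
ts2_new = 6.43 min

6.43 min


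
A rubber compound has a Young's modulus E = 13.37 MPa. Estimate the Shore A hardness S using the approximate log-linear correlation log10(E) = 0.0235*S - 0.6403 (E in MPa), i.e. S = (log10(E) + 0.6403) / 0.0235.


log10(E) = 0.0235*S - 0.6403  =>  S = (log10(E) + 0.6403) / 0.0235
log10(13.37) = 1.126131
S = (1.126131 + 0.6403) / 0.0235 = 1.766431 / 0.0235
S = 75.2

Shore A = 75.2


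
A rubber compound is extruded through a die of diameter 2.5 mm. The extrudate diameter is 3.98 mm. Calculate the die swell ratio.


Die swell ratio = D_extrudate / D_die
= 3.98 / 2.5
= 1.592

Die swell = 1.592


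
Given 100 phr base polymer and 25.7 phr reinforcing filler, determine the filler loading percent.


Filler % = filler / (rubber + filler) * 100
= 25.7 / (100 + 25.7) * 100
= 25.7 / 125.7 * 100
= 20.45%

20.45%


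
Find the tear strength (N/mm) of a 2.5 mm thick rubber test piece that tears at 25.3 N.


Tear strength = force / thickness
= 25.3 / 2.5
= 10.12 N/mm

10.12 N/mm


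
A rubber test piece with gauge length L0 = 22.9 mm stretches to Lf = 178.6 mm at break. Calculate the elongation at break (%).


Elongation = (Lf - L0) / L0 * 100
= (178.6 - 22.9) / 22.9 * 100
= 155.7 / 22.9 * 100
= 679.9%

679.9%


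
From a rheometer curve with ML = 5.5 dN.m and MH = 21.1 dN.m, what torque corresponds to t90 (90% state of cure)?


M90 = ML + 0.9 * (MH - ML)
M90 = 5.5 + 0.9 * (21.1 - 5.5)
M90 = 5.5 + 0.9 * 15.6
M90 = 19.54 dN.m

19.54 dN.m


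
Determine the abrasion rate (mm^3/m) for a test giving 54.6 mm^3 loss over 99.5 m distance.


Rate = volume_loss / distance
= 54.6 / 99.5
= 0.549 mm^3/m

0.549 mm^3/m


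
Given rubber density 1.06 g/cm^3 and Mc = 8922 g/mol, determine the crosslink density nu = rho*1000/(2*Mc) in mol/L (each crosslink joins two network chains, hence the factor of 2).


nu = rho * 1000 / (2 * Mc)
nu = 1.06 * 1000 / (2 * 8922)
nu = 1060.0 / 17844
nu = 0.0594 mol/L

0.0594 mol/L


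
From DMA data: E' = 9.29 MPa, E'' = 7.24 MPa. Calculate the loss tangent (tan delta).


tan delta = E'' / E'
= 7.24 / 9.29
= 0.7793

tan delta = 0.7793


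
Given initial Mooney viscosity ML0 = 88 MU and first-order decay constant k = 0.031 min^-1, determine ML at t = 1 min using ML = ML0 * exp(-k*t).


ML = ML0 * exp(-k * t)
ML = 88 * exp(-0.031 * 1)
ML = 88 * 0.9695
ML = 85.31 MU

85.31 MU


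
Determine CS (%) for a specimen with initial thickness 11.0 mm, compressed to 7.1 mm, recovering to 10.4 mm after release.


CS = (t0 - recovered) / (t0 - ts) * 100
= (11.0 - 10.4) / (11.0 - 7.1) * 100
= 0.6 / 3.9 * 100
= 15.4%

15.4%


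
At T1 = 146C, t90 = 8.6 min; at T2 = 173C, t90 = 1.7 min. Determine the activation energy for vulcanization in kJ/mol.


T1 = 419.15 K, T2 = 446.15 K
1/T1 - 1/T2 = 1.4438e-04
ln(t1/t2) = ln(8.6/1.7) = 1.6211
Ea = 8.314 * 1.6211 / 1.4438e-04 = 93350.2586 J/mol
Ea = 93.35 kJ/mol

93.35 kJ/mol


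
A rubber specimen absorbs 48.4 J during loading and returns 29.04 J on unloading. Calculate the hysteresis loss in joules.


Hysteresis loss = loading - unloading
= 48.4 - 29.04
= 19.36 J

19.36 J


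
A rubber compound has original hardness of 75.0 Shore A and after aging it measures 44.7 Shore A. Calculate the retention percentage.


Retention = aged / original * 100
= 44.7 / 75.0 * 100
= 59.6%

59.6%


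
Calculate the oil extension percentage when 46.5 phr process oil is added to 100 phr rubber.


Oil % = oil / (100 + oil) * 100
= 46.5 / (100 + 46.5) * 100
= 46.5 / 146.5 * 100
= 31.74%

31.74%


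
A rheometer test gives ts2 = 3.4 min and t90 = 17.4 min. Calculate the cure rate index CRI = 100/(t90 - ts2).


CRI = 100 / (t90 - ts2)
= 100 / (17.4 - 3.4)
= 100 / 14.0
= 7.14 min^-1

7.14 min^-1


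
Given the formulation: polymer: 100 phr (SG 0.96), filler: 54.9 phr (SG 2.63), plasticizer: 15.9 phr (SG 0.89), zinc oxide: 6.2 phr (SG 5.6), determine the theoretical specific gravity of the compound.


Sum of weights = 177.0
Volume contributions:
  polymer: 100/0.96 = 104.1667
  filler: 54.9/2.63 = 20.8745
  plasticizer: 15.9/0.89 = 17.8652
  zinc oxide: 6.2/5.6 = 1.1071
Sum of volumes = 144.0135
SG = 177.0 / 144.0135 = 1.229

SG = 1.229


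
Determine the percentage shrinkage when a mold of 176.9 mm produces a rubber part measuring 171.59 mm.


Shrinkage = (mold - part) / mold * 100
= (176.9 - 171.59) / 176.9 * 100
= 5.31 / 176.9 * 100
= 3.0%

3.0%


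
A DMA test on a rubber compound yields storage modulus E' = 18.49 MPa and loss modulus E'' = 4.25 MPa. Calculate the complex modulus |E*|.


|E*| = sqrt(E'^2 + E''^2)
= sqrt(18.49^2 + 4.25^2)
= sqrt(341.8801 + 18.0625)
= 18.972 MPa

18.972 MPa


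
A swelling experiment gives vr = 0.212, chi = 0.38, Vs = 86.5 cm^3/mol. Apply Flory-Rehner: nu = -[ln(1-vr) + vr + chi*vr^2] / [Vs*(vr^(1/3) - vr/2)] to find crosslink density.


ln(1 - vr) = ln(1 - 0.212) = -0.2383
Numerator = -((-0.2383) + 0.212 + 0.38 * 0.212^2) = 0.0092
Denominator = 86.5 * (0.212^(1/3) - 0.212/2) = 42.4086
nu = 0.0092 / 42.4086 = 2.1643e-04 mol/cm^3

2.1643e-04 mol/cm^3


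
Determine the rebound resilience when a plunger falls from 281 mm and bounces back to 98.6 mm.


Resilience = h_rebound / h_drop * 100
= 98.6 / 281 * 100
= 35.1%

35.1%


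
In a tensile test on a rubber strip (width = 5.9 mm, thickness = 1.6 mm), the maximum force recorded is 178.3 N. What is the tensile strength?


Area = width * thickness = 5.9 * 1.6 = 9.44 mm^2
TS = force / area = 178.3 / 9.44 = 18.89 MPa

18.89 MPa


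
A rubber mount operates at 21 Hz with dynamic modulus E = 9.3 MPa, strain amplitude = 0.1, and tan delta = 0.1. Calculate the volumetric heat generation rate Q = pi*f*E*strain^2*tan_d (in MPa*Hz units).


Q = pi * f * E * strain^2 * tan_d
= pi * 21 * 9.3 * 0.1^2 * 0.1
= pi * 21 * 9.3 * 0.0100 * 0.1
= 0.6136

Q = 0.6136


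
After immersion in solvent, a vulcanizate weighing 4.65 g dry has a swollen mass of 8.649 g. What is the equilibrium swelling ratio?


Q = W_swollen / W_dry
Q = 8.649 / 4.65
Q = 1.86

Q = 1.86


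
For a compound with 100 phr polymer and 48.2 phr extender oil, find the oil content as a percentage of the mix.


Oil % = oil / (100 + oil) * 100
= 48.2 / (100 + 48.2) * 100
= 48.2 / 148.2 * 100
= 32.52%

32.52%


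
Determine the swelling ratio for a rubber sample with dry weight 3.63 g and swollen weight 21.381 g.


Q = W_swollen / W_dry
Q = 21.381 / 3.63
Q = 5.89

Q = 5.89


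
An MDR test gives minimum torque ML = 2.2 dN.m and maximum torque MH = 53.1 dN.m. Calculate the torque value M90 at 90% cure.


M90 = ML + 0.9 * (MH - ML)
M90 = 2.2 + 0.9 * (53.1 - 2.2)
M90 = 2.2 + 0.9 * 50.9
M90 = 48.01 dN.m

48.01 dN.m


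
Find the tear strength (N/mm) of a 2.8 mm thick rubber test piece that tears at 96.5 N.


Tear strength = force / thickness
= 96.5 / 2.8
= 34.46 N/mm

34.46 N/mm


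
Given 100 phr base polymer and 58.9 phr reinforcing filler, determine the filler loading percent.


Filler % = filler / (rubber + filler) * 100
= 58.9 / (100 + 58.9) * 100
= 58.9 / 158.9 * 100
= 37.07%

37.07%


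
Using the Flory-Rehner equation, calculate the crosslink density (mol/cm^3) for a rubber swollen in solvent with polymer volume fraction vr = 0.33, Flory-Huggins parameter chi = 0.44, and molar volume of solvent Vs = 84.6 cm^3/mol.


ln(1 - vr) = ln(1 - 0.33) = -0.4005
Numerator = -((-0.4005) + 0.33 + 0.44 * 0.33^2) = 0.0226
Denominator = 84.6 * (0.33^(1/3) - 0.33/2) = 44.5032
nu = 0.0226 / 44.5032 = 5.0697e-04 mol/cm^3

5.0697e-04 mol/cm^3


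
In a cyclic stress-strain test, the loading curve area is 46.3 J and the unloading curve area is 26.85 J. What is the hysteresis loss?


Hysteresis loss = loading - unloading
= 46.3 - 26.85
= 19.45 J

19.45 J


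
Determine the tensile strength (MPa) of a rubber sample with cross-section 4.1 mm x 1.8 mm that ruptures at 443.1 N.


Area = width * thickness = 4.1 * 1.8 = 7.38 mm^2
TS = force / area = 443.1 / 7.38 = 60.04 MPa

60.04 MPa


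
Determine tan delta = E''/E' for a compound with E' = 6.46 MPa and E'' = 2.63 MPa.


tan delta = E'' / E'
= 2.63 / 6.46
= 0.4071

tan delta = 0.4071


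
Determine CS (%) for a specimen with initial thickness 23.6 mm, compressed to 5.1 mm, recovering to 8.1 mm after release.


CS = (t0 - recovered) / (t0 - ts) * 100
= (23.6 - 8.1) / (23.6 - 5.1) * 100
= 15.5 / 18.5 * 100
= 83.8%

83.8%


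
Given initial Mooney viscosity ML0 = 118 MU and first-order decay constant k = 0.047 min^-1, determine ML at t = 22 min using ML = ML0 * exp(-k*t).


ML = ML0 * exp(-k * t)
ML = 118 * exp(-0.047 * 22)
ML = 118 * 0.3556
ML = 41.96 MU

41.96 MU


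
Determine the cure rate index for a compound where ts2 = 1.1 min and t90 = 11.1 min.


CRI = 100 / (t90 - ts2)
= 100 / (11.1 - 1.1)
= 100 / 10.0
= 10.0 min^-1

10.0 min^-1


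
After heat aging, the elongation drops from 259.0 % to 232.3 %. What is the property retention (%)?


Retention = aged / original * 100
= 232.3 / 259.0 * 100
= 89.7%

89.7%


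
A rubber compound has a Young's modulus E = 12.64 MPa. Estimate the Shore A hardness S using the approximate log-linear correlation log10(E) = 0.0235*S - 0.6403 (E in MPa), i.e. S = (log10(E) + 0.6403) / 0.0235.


log10(E) = 0.0235*S - 0.6403  =>  S = (log10(E) + 0.6403) / 0.0235
log10(12.64) = 1.101747
S = (1.101747 + 0.6403) / 0.0235 = 1.742047 / 0.0235
S = 74.1

Shore A = 74.1


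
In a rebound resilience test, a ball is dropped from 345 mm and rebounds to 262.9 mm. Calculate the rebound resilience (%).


Resilience = h_rebound / h_drop * 100
= 262.9 / 345 * 100
= 76.2%

76.2%


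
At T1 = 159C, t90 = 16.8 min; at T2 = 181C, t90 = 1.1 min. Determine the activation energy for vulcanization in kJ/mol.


T1 = 432.15 K, T2 = 454.15 K
1/T1 - 1/T2 = 1.1210e-04
ln(t1/t2) = ln(16.8/1.1) = 2.7261
Ea = 8.314 * 2.7261 / 1.1210e-04 = 202189.2087 J/mol
Ea = 202.19 kJ/mol

202.19 kJ/mol


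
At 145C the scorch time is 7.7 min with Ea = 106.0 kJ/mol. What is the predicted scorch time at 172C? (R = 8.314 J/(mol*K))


Convert temperatures: T1 = 145 + 273.15 = 418.15 K, T2 = 172 + 273.15 = 445.15 K
ts2_new = 7.7 * exp(106000 / 8.314 * (1/445.15 - 1/418.15))
1/T2 - 1/T1 = -1.4505e-04
ts2_new = 1.21 min

1.21 min


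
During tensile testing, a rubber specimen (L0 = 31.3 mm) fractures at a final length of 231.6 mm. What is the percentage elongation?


Elongation = (Lf - L0) / L0 * 100
= (231.6 - 31.3) / 31.3 * 100
= 200.3 / 31.3 * 100
= 639.9%

639.9%


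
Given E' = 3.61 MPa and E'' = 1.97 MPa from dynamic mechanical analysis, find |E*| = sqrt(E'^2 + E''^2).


|E*| = sqrt(E'^2 + E''^2)
= sqrt(3.61^2 + 1.97^2)
= sqrt(13.0321 + 3.8809)
= 4.113 MPa

4.113 MPa


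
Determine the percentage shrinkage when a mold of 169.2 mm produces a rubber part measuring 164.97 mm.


Shrinkage = (mold - part) / mold * 100
= (169.2 - 164.97) / 169.2 * 100
= 4.23 / 169.2 * 100
= 2.5%

2.5%


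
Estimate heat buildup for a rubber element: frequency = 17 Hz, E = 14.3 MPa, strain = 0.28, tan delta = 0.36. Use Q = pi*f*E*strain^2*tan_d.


Q = pi * f * E * strain^2 * tan_d
= pi * 17 * 14.3 * 0.28^2 * 0.36
= pi * 17 * 14.3 * 0.0784 * 0.36
= 21.5553

Q = 21.5553


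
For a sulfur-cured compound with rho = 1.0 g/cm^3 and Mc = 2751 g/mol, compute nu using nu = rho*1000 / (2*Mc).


nu = rho * 1000 / (2 * Mc)
nu = 1.0 * 1000 / (2 * 2751)
nu = 1000.0 / 5502
nu = 0.1818 mol/L

0.1818 mol/L


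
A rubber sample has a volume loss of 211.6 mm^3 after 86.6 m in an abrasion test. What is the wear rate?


Rate = volume_loss / distance
= 211.6 / 86.6
= 2.443 mm^3/m

2.443 mm^3/m


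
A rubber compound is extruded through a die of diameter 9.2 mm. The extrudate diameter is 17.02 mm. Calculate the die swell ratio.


Die swell ratio = D_extrudate / D_die
= 17.02 / 9.2
= 1.85

Die swell = 1.85


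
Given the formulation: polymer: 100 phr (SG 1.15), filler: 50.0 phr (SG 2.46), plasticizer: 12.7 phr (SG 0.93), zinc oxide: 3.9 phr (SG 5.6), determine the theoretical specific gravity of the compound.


Sum of weights = 166.6
Volume contributions:
  polymer: 100/1.15 = 86.9565
  filler: 50.0/2.46 = 20.3252
  plasticizer: 12.7/0.93 = 13.6559
  zinc oxide: 3.9/5.6 = 0.6964
Sum of volumes = 121.6341
SG = 166.6 / 121.6341 = 1.37

SG = 1.37


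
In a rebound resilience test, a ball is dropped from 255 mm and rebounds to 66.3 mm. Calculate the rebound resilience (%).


Resilience = h_rebound / h_drop * 100
= 66.3 / 255 * 100
= 26.0%

26.0%


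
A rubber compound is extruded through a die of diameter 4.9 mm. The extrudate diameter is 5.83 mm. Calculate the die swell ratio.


Die swell ratio = D_extrudate / D_die
= 5.83 / 4.9
= 1.19

Die swell = 1.19


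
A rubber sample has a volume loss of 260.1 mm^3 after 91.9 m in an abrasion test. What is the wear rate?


Rate = volume_loss / distance
= 260.1 / 91.9
= 2.83 mm^3/m

2.83 mm^3/m


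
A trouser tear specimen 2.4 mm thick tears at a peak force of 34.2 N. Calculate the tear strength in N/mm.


Tear strength = force / thickness
= 34.2 / 2.4
= 14.25 N/mm

14.25 N/mm


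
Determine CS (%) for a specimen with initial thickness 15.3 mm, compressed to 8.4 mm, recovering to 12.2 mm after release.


CS = (t0 - recovered) / (t0 - ts) * 100
= (15.3 - 12.2) / (15.3 - 8.4) * 100
= 3.1 / 6.9 * 100
= 44.9%

44.9%


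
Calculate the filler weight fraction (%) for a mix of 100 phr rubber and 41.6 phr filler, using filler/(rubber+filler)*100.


Filler % = filler / (rubber + filler) * 100
= 41.6 / (100 + 41.6) * 100
= 41.6 / 141.6 * 100
= 29.38%

29.38%


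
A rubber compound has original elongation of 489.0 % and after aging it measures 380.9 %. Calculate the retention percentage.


Retention = aged / original * 100
= 380.9 / 489.0 * 100
= 77.9%

77.9%


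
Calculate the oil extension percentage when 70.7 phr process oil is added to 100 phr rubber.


Oil % = oil / (100 + oil) * 100
= 70.7 / (100 + 70.7) * 100
= 70.7 / 170.7 * 100
= 41.42%

41.42%


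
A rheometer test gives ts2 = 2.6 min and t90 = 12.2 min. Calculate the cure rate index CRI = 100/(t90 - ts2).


CRI = 100 / (t90 - ts2)
= 100 / (12.2 - 2.6)
= 100 / 9.6
= 10.42 min^-1

10.42 min^-1


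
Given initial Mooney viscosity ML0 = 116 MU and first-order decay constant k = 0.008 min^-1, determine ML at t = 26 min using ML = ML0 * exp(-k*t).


ML = ML0 * exp(-k * t)
ML = 116 * exp(-0.008 * 26)
ML = 116 * 0.8122
ML = 94.22 MU

94.22 MU


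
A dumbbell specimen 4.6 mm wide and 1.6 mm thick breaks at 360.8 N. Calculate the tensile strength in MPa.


Area = width * thickness = 4.6 * 1.6 = 7.36 mm^2
TS = force / area = 360.8 / 7.36 = 49.02 MPa

49.02 MPa


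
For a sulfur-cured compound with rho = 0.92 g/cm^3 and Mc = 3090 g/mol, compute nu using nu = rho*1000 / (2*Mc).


nu = rho * 1000 / (2 * Mc)
nu = 0.92 * 1000 / (2 * 3090)
nu = 920.0 / 6180
nu = 0.1489 mol/L

0.1489 mol/L


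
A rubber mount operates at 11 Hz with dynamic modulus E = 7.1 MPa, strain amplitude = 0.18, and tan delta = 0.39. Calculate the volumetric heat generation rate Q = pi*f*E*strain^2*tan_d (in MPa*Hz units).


Q = pi * f * E * strain^2 * tan_d
= pi * 11 * 7.1 * 0.18^2 * 0.39
= pi * 11 * 7.1 * 0.0324 * 0.39
= 3.1003

Q = 3.1003


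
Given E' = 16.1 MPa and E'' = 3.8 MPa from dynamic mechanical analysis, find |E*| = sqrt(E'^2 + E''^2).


|E*| = sqrt(E'^2 + E''^2)
= sqrt(16.1^2 + 3.8^2)
= sqrt(259.2100 + 14.4400)
= 16.542 MPa

16.542 MPa


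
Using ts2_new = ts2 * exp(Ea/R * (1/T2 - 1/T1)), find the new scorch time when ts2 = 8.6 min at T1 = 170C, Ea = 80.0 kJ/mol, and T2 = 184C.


Convert temperatures: T1 = 170 + 273.15 = 443.15 K, T2 = 184 + 273.15 = 457.15 K
ts2_new = 8.6 * exp(80000 / 8.314 * (1/457.15 - 1/443.15))
1/T2 - 1/T1 = -6.9106e-05
ts2_new = 4.42 min

4.42 min


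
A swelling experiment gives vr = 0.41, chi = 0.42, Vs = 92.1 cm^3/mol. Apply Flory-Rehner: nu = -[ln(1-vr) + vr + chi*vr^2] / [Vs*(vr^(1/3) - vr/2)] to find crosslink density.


ln(1 - vr) = ln(1 - 0.41) = -0.5276
Numerator = -((-0.5276) + 0.41 + 0.42 * 0.41^2) = 0.0470
Denominator = 92.1 * (0.41^(1/3) - 0.41/2) = 49.5402
nu = 0.0470 / 49.5402 = 9.4934e-04 mol/cm^3

9.4934e-04 mol/cm^3


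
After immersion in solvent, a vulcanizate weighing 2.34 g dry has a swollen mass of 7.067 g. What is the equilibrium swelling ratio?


Q = W_swollen / W_dry
Q = 7.067 / 2.34
Q = 3.02

Q = 3.02


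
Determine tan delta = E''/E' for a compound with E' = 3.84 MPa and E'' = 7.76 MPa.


tan delta = E'' / E'
= 7.76 / 3.84
= 2.0208

tan delta = 2.0208


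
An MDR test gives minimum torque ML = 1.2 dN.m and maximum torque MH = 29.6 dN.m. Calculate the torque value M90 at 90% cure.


M90 = ML + 0.9 * (MH - ML)
M90 = 1.2 + 0.9 * (29.6 - 1.2)
M90 = 1.2 + 0.9 * 28.4
M90 = 26.76 dN.m

26.76 dN.m


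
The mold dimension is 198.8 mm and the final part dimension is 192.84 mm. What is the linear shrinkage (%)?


Shrinkage = (mold - part) / mold * 100
= (198.8 - 192.84) / 198.8 * 100
= 5.96 / 198.8 * 100
= 3.0%

3.0%


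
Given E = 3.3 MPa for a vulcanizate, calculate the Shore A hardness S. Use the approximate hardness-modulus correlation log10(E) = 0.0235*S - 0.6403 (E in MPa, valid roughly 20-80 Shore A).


log10(E) = 0.0235*S - 0.6403  =>  S = (log10(E) + 0.6403) / 0.0235
log10(3.3) = 0.518514
S = (0.518514 + 0.6403) / 0.0235 = 1.158814 / 0.0235
S = 49.3

Shore A = 49.3


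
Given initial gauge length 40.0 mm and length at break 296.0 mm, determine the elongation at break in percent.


Elongation = (Lf - L0) / L0 * 100
= (296.0 - 40.0) / 40.0 * 100
= 256.0 / 40.0 * 100
= 640.0%

640.0%


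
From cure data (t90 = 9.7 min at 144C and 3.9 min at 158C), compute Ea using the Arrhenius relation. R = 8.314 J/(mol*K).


T1 = 417.15 K, T2 = 431.15 K
1/T1 - 1/T2 = 7.7841e-05
ln(t1/t2) = ln(9.7/3.9) = 0.9111
Ea = 8.314 * 0.9111 / 7.7841e-05 = 97317.7779 J/mol
Ea = 97.32 kJ/mol

97.32 kJ/mol


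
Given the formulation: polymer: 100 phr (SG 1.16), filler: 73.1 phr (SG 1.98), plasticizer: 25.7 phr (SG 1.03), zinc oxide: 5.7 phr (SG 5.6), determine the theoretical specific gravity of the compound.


Sum of weights = 204.5
Volume contributions:
  polymer: 100/1.16 = 86.2069
  filler: 73.1/1.98 = 36.9192
  plasticizer: 25.7/1.03 = 24.9515
  zinc oxide: 5.7/5.6 = 1.0179
Sum of volumes = 149.0954
SG = 204.5 / 149.0954 = 1.372

SG = 1.372


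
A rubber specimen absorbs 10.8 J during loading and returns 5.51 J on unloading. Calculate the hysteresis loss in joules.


Hysteresis loss = loading - unloading
= 10.8 - 5.51
= 5.29 J

5.29 J


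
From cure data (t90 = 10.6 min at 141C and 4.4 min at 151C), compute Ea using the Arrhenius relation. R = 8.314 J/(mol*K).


T1 = 414.15 K, T2 = 424.15 K
1/T1 - 1/T2 = 5.6928e-05
ln(t1/t2) = ln(10.6/4.4) = 0.8792
Ea = 8.314 * 0.8792 / 5.6928e-05 = 128410.1247 J/mol
Ea = 128.41 kJ/mol

128.41 kJ/mol


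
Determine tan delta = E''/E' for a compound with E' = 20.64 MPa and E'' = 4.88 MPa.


tan delta = E'' / E'
= 4.88 / 20.64
= 0.2364

tan delta = 0.2364


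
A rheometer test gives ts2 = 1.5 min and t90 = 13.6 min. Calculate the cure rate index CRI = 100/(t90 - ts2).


CRI = 100 / (t90 - ts2)
= 100 / (13.6 - 1.5)
= 100 / 12.1
= 8.26 min^-1

8.26 min^-1


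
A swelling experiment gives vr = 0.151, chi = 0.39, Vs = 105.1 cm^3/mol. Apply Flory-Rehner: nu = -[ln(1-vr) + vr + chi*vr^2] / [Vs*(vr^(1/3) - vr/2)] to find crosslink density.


ln(1 - vr) = ln(1 - 0.151) = -0.1637
Numerator = -((-0.1637) + 0.151 + 0.39 * 0.151^2) = 0.0038
Denominator = 105.1 * (0.151^(1/3) - 0.151/2) = 48.0315
nu = 0.0038 / 48.0315 = 7.9192e-05 mol/cm^3

7.9192e-05 mol/cm^3


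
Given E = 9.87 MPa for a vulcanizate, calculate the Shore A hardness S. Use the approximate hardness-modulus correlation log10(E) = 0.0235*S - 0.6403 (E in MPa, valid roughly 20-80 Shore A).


log10(E) = 0.0235*S - 0.6403  =>  S = (log10(E) + 0.6403) / 0.0235
log10(9.87) = 0.994317
S = (0.994317 + 0.6403) / 0.0235 = 1.634617 / 0.0235
S = 69.6

Shore A = 69.6


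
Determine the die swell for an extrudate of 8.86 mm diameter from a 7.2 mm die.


Die swell ratio = D_extrudate / D_die
= 8.86 / 7.2
= 1.231

Die swell = 1.231


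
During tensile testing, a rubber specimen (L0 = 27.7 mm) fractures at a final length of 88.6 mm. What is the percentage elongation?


Elongation = (Lf - L0) / L0 * 100
= (88.6 - 27.7) / 27.7 * 100
= 60.9 / 27.7 * 100
= 219.9%

219.9%


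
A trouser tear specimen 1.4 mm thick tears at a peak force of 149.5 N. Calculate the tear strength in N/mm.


Tear strength = force / thickness
= 149.5 / 1.4
= 106.79 N/mm

106.79 N/mm


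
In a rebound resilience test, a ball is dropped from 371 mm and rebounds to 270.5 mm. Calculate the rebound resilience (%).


Resilience = h_rebound / h_drop * 100
= 270.5 / 371 * 100
= 72.9%

72.9%


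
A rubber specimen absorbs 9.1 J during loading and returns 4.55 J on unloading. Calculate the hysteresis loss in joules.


Hysteresis loss = loading - unloading
= 9.1 - 4.55
= 4.55 J

4.55 J


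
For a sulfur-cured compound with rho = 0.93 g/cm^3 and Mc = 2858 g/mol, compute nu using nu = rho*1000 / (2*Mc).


nu = rho * 1000 / (2 * Mc)
nu = 0.93 * 1000 / (2 * 2858)
nu = 930.0 / 5716
nu = 0.1627 mol/L

0.1627 mol/L


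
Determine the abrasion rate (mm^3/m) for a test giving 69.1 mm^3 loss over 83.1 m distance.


Rate = volume_loss / distance
= 69.1 / 83.1
= 0.832 mm^3/m

0.832 mm^3/m


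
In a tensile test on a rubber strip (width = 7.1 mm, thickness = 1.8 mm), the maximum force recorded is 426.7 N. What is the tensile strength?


Area = width * thickness = 7.1 * 1.8 = 12.78 mm^2
TS = force / area = 426.7 / 12.78 = 33.39 MPa

33.39 MPa


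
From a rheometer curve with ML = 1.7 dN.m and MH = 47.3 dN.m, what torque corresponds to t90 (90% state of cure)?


M90 = ML + 0.9 * (MH - ML)
M90 = 1.7 + 0.9 * (47.3 - 1.7)
M90 = 1.7 + 0.9 * 45.6
M90 = 42.74 dN.m

42.74 dN.m


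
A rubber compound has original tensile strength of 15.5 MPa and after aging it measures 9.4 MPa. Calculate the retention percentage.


Retention = aged / original * 100
= 9.4 / 15.5 * 100
= 60.6%

60.6%


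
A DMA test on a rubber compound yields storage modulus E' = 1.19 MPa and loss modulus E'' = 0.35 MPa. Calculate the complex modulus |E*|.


|E*| = sqrt(E'^2 + E''^2)
= sqrt(1.19^2 + 0.35^2)
= sqrt(1.4161 + 0.1225)
= 1.24 MPa

1.24 MPa


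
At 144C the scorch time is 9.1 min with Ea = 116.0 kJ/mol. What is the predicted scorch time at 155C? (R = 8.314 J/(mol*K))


Convert temperatures: T1 = 144 + 273.15 = 417.15 K, T2 = 155 + 273.15 = 428.15 K
ts2_new = 9.1 * exp(116000 / 8.314 * (1/428.15 - 1/417.15))
1/T2 - 1/T1 = -6.1589e-05
ts2_new = 3.85 min

3.85 min


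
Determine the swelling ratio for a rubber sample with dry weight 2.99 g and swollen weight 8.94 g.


Q = W_swollen / W_dry
Q = 8.94 / 2.99
Q = 2.99

Q = 2.99


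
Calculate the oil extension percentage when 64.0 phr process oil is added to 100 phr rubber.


Oil % = oil / (100 + oil) * 100
= 64.0 / (100 + 64.0) * 100
= 64.0 / 164.0 * 100
= 39.02%

39.02%


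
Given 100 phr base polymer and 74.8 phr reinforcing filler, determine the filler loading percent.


Filler % = filler / (rubber + filler) * 100
= 74.8 / (100 + 74.8) * 100
= 74.8 / 174.8 * 100
= 42.79%

42.79%


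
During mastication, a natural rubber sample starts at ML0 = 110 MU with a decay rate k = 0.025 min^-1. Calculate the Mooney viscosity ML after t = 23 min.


ML = ML0 * exp(-k * t)
ML = 110 * exp(-0.025 * 23)
ML = 110 * 0.5627
ML = 61.9 MU

61.9 MU


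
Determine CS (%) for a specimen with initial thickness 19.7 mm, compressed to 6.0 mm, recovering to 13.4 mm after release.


CS = (t0 - recovered) / (t0 - ts) * 100
= (19.7 - 13.4) / (19.7 - 6.0) * 100
= 6.3 / 13.7 * 100
= 46.0%

46.0%


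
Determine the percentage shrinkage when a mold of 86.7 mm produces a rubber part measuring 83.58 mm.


Shrinkage = (mold - part) / mold * 100
= (86.7 - 83.58) / 86.7 * 100
= 3.12 / 86.7 * 100
= 3.6%

3.6%


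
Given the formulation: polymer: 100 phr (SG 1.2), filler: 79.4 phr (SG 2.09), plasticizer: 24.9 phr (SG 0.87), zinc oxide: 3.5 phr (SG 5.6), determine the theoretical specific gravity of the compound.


Sum of weights = 207.8
Volume contributions:
  polymer: 100/1.2 = 83.3333
  filler: 79.4/2.09 = 37.9904
  plasticizer: 24.9/0.87 = 28.6207
  zinc oxide: 3.5/5.6 = 0.6250
Sum of volumes = 150.5695
SG = 207.8 / 150.5695 = 1.38

SG = 1.38


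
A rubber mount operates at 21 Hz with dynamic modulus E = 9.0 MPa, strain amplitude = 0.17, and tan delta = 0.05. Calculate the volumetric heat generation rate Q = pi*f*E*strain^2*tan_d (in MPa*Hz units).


Q = pi * f * E * strain^2 * tan_d
= pi * 21 * 9.0 * 0.17^2 * 0.05
= pi * 21 * 9.0 * 0.0289 * 0.05
= 0.8580

Q = 0.8580


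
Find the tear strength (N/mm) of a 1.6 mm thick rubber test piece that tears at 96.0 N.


Tear strength = force / thickness
= 96.0 / 1.6
= 60.0 N/mm

60.0 N/mm


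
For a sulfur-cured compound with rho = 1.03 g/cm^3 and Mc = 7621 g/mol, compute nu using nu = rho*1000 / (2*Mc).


nu = rho * 1000 / (2 * Mc)
nu = 1.03 * 1000 / (2 * 7621)
nu = 1030.0 / 15242
nu = 0.0676 mol/L

0.0676 mol/L


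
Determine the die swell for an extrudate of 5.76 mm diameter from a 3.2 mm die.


Die swell ratio = D_extrudate / D_die
= 5.76 / 3.2
= 1.8

Die swell = 1.8


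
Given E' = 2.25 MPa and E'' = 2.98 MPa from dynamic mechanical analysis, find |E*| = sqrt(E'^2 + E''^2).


|E*| = sqrt(E'^2 + E''^2)
= sqrt(2.25^2 + 2.98^2)
= sqrt(5.0625 + 8.8804)
= 3.734 MPa

3.734 MPa


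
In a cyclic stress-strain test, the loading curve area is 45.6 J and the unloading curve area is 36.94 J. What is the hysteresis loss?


Hysteresis loss = loading - unloading
= 45.6 - 36.94
= 8.66 J

8.66 J


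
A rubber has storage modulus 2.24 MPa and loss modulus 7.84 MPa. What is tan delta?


tan delta = E'' / E'
= 7.84 / 2.24
= 3.5

tan delta = 3.5


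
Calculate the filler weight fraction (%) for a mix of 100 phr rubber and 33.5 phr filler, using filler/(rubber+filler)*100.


Filler % = filler / (rubber + filler) * 100
= 33.5 / (100 + 33.5) * 100
= 33.5 / 133.5 * 100
= 25.09%

25.09%


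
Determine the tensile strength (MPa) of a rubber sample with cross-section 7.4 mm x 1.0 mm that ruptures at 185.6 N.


Area = width * thickness = 7.4 * 1.0 = 7.4 mm^2
TS = force / area = 185.6 / 7.4 = 25.08 MPa

25.08 MPa


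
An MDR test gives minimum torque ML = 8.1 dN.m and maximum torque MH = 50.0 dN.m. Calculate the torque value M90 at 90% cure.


M90 = ML + 0.9 * (MH - ML)
M90 = 8.1 + 0.9 * (50.0 - 8.1)
M90 = 8.1 + 0.9 * 41.9
M90 = 45.81 dN.m

45.81 dN.m


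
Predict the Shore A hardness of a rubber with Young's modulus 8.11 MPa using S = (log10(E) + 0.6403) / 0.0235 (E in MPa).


log10(E) = 0.0235*S - 0.6403  =>  S = (log10(E) + 0.6403) / 0.0235
log10(8.11) = 0.909021
S = (0.909021 + 0.6403) / 0.0235 = 1.549321 / 0.0235
S = 65.9

Shore A = 65.9


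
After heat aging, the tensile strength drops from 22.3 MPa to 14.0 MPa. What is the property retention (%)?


Retention = aged / original * 100
= 14.0 / 22.3 * 100
= 62.8%

62.8%


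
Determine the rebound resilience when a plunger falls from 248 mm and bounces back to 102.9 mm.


Resilience = h_rebound / h_drop * 100
= 102.9 / 248 * 100
= 41.5%

41.5%


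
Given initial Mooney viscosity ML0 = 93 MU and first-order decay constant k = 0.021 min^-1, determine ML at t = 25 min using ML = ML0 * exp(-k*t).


ML = ML0 * exp(-k * t)
ML = 93 * exp(-0.021 * 25)
ML = 93 * 0.5916
ML = 55.01 MU

55.01 MU


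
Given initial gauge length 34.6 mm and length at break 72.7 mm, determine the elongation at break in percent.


Elongation = (Lf - L0) / L0 * 100
= (72.7 - 34.6) / 34.6 * 100
= 38.1 / 34.6 * 100
= 110.1%

110.1%


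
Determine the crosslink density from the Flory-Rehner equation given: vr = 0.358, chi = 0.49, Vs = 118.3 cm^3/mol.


ln(1 - vr) = ln(1 - 0.358) = -0.4432
Numerator = -((-0.4432) + 0.358 + 0.49 * 0.358^2) = 0.0224
Denominator = 118.3 * (0.358^(1/3) - 0.358/2) = 62.8243
nu = 0.0224 / 62.8243 = 3.5602e-04 mol/cm^3

3.5602e-04 mol/cm^3


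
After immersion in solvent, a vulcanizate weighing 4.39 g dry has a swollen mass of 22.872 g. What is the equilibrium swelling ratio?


Q = W_swollen / W_dry
Q = 22.872 / 4.39
Q = 5.21

Q = 5.21


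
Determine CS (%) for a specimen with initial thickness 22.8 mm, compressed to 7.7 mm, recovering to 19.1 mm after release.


CS = (t0 - recovered) / (t0 - ts) * 100
= (22.8 - 19.1) / (22.8 - 7.7) * 100
= 3.7 / 15.1 * 100
= 24.5%

24.5%


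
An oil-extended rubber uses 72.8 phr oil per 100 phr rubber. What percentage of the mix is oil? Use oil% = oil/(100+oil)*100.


Oil % = oil / (100 + oil) * 100
= 72.8 / (100 + 72.8) * 100
= 72.8 / 172.8 * 100
= 42.13%

42.13%


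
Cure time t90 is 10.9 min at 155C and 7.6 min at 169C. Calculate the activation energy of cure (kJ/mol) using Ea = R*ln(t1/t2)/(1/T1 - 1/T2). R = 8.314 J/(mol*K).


T1 = 428.15 K, T2 = 442.15 K
1/T1 - 1/T2 = 7.3954e-05
ln(t1/t2) = ln(10.9/7.6) = 0.3606
Ea = 8.314 * 0.3606 / 7.3954e-05 = 40540.6584 J/mol
Ea = 40.54 kJ/mol

40.54 kJ/mol


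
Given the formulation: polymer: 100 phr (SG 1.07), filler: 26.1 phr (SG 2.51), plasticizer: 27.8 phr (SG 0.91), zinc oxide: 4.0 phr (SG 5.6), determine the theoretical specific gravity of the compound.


Sum of weights = 157.9
Volume contributions:
  polymer: 100/1.07 = 93.4579
  filler: 26.1/2.51 = 10.3984
  plasticizer: 27.8/0.91 = 30.5495
  zinc oxide: 4.0/5.6 = 0.7143
Sum of volumes = 135.1201
SG = 157.9 / 135.1201 = 1.169

SG = 1.169


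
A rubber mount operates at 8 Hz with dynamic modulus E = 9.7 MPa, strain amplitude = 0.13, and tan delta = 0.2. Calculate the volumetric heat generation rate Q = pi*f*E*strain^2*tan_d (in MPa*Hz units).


Q = pi * f * E * strain^2 * tan_d
= pi * 8 * 9.7 * 0.13^2 * 0.2
= pi * 8 * 9.7 * 0.0169 * 0.2
= 0.8240

Q = 0.8240


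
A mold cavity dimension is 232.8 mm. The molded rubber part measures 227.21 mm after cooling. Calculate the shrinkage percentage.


Shrinkage = (mold - part) / mold * 100
= (232.8 - 227.21) / 232.8 * 100
= 5.59 / 232.8 * 100
= 2.4%

2.4%
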